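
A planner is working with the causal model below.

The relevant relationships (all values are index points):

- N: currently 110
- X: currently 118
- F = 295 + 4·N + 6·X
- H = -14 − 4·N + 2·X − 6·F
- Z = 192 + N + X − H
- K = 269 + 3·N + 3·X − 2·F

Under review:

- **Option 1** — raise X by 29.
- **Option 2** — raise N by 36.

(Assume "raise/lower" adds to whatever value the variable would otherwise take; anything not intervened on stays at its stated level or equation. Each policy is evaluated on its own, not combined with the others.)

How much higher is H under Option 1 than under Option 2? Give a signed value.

Option 1 (X + 29):
  N = 110
  X = 118 + 29 = 147
  F = 295 + 4·110 + 6·147 = 1617
  H = -14 − 4·110 + 2·147 − 6·1617 = -9862
Option 2 (N + 36):
  N = 110 + 36 = 146
  X = 118
  F = 295 + 4·146 + 6·118 = 1587
  H = -14 − 4·146 + 2·118 − 6·1587 = -9884
H: -9862 − (-9884) = 22

22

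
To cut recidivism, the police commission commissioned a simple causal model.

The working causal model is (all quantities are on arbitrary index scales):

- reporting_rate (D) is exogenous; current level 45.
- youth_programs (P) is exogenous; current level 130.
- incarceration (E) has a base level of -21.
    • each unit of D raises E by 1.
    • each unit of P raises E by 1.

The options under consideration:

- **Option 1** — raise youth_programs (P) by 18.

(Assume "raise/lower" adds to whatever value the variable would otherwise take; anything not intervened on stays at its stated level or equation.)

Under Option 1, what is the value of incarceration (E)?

Option 1 (P + 18):
  D = 45
  P = 130 + 18 = 148
  E = -21 + 45 + 148 = 172

172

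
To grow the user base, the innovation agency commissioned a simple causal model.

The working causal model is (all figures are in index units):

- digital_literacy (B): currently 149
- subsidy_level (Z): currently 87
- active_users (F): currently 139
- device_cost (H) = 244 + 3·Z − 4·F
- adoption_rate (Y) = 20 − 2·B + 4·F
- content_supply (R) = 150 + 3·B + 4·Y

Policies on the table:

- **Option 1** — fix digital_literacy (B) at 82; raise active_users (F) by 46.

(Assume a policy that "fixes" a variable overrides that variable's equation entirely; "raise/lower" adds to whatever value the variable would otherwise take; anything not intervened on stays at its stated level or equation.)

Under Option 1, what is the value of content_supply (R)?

Option 1 (B := 82, F + 46):
  B = 82
  F = 139 + 46 = 185
  Y = 20 − 2·82 + 4·185 = 596
  R = 150 + 3·82 + 4·596 = 2780

2780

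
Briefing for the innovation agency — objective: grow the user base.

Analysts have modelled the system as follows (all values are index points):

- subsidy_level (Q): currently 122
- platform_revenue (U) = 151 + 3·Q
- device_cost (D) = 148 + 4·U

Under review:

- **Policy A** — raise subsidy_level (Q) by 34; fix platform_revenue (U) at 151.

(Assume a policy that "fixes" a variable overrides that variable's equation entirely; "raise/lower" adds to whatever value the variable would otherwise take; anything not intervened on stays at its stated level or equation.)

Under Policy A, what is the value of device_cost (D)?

752

Policy A (Q + 34, U := 151):
  Q = 122 + 34 = 156
  U = 151
  D = 148 + 4·151 = 752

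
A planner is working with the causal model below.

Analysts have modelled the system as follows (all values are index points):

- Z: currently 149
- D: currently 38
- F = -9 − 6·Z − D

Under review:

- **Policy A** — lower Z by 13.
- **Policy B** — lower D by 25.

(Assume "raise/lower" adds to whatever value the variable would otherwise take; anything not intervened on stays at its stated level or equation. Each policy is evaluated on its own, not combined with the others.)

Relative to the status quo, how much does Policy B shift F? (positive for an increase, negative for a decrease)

25

Baseline:
  Z = 149
  D = 38
  F = -9 − 6·149 − 38 = -941
Policy B (D − 25):
  Z = 149
  D = 38 − 25 = 13
  F = -9 − 6·149 − 13 = -916
Change in F: -916 − (-941) = 25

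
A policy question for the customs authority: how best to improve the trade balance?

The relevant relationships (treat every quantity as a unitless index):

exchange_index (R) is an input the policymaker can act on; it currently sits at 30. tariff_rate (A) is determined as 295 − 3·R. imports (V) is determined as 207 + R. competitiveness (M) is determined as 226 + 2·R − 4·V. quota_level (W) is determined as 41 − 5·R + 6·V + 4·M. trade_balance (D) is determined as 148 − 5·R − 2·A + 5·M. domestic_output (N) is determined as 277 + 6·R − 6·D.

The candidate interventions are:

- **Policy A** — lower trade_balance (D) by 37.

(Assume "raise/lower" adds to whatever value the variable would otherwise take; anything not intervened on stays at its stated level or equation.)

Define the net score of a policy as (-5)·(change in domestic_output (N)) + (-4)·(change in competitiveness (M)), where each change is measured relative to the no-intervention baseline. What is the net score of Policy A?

-1110

Baseline:
  R = 30
  A = 295 − 3·30 = 205
  V = 207 + 30 = 237
  M = 226 + 2·30 − 4·237 = -662
  D = 148 − 5·30 − 2·205 + 5·(-662) = -3722
  N = 277 + 6·30 − 6·(-3722) = 22789
Policy A (D − 37):
  R = 30
  A = 295 − 3·30 = 205
  V = 207 + 30 = 237
  M = 226 + 2·30 − 4·237 = -662
  D = 148 − 5·30 − 2·205 + 5·(-662) (−37 from intervention) = -3759
  N = 277 + 6·30 − 6·(-3759) = 23011
ΔN = 23011 − 22789 = 222; ΔM = -662 − (-662) = 0
Score = (-5)·222 + (-4)·0 = -1110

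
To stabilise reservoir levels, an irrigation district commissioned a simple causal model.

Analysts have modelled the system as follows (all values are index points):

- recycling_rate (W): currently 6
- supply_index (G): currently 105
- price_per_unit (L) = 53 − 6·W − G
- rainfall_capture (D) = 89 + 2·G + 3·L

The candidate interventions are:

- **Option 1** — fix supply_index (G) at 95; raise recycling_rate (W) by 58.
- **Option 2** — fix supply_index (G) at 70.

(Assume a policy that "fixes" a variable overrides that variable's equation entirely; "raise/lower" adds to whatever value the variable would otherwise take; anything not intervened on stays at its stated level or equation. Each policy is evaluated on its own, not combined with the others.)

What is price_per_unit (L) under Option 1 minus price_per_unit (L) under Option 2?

Option 1 (G := 95, W + 58):
  W = 6 + 58 = 64
  G = 95
  L = 53 − 6·64 − 95 = -426
Option 2 (G := 70):
  W = 6
  G = 70
  L = 53 − 6·6 − 70 = -53
L: -426 − (-53) = -373

-373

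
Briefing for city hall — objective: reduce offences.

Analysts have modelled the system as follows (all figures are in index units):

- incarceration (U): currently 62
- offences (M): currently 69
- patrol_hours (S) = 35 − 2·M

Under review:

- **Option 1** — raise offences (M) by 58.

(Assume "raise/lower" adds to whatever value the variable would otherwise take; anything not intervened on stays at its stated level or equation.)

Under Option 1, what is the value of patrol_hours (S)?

-219

Option 1 (M + 58):
  M = 69 + 58 = 127
  S = 35 − 2·127 = -219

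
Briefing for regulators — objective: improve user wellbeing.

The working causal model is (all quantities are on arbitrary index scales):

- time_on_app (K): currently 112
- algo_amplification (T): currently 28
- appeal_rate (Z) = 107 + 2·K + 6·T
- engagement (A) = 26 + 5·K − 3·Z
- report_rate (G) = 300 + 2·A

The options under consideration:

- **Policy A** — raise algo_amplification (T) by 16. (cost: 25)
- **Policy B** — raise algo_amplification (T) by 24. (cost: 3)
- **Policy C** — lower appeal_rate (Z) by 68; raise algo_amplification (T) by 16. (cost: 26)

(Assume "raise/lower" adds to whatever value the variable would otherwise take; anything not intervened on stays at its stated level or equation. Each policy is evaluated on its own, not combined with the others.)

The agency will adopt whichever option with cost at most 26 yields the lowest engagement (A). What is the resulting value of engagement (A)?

Policy A (T + 16):
  K = 112
  T = 28 + 16 = 44
  Z = 107 + 2·112 + 6·44 = 595
  A = 26 + 5·112 − 3·595 = -1199
Policy B (T + 24):
  K = 112
  T = 28 + 24 = 52
  Z = 107 + 2·112 + 6·52 = 643
  A = 26 + 5·112 − 3·643 = -1343
Policy C (Z − 68, T + 16):
  K = 112
  T = 28 + 16 = 44
  Z = 107 + 2·112 + 6·44 (−68 from intervention) = 527
  A = 26 + 5·112 − 3·527 = -995
Comparing — Policy A: A=-1199, Policy B: A=-1343, Policy C: A=-995. Lowest is -1343 (Policy B).

-1343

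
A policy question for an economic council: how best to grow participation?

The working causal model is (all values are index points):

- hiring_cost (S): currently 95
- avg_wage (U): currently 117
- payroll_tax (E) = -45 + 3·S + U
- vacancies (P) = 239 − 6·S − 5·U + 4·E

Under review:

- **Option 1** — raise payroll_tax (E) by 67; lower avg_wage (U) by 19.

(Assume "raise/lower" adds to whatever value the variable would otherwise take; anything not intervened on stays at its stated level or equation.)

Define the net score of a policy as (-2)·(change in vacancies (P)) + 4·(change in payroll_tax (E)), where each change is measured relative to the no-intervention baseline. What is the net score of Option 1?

Baseline:
  S = 95
  U = 117
  E = -45 + 3·95 + 117 = 357
  P = 239 − 6·95 − 5·117 + 4·357 = 512
Option 1 (E + 67, U − 19):
  S = 95
  U = 117 − 19 = 98
  E = -45 + 3·95 + 98 (+67 from intervention) = 405
  P = 239 − 6·95 − 5·98 + 4·405 = 799
ΔP = 799 − 512 = 287; ΔE = 405 − 357 = 48
Score = (-2)·287 + 4·48 = -382

-382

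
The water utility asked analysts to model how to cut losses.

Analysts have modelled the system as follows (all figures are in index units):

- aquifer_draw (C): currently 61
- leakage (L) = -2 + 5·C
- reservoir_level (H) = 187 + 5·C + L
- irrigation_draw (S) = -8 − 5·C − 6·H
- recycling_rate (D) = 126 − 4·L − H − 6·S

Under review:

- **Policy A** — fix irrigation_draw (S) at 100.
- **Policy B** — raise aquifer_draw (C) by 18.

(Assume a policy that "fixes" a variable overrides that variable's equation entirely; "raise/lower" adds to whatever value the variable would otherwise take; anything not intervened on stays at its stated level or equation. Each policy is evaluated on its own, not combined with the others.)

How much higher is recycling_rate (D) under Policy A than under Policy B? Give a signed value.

Policy A (S := 100):
  C = 61
  L = -2 + 5·61 = 303
  H = 187 + 5·61 + 303 = 795
  S = 100
  D = 126 − 4·303 − 795 − 6·100 = -2481
Policy B (C + 18):
  C = 61 + 18 = 79
  L = -2 + 5·79 = 393
  H = 187 + 5·79 + 393 = 975
  S = -8 − 5·79 − 6·975 = -6253
  D = 126 − 4·393 − 975 − 6·(-6253) = 35097
D: -2481 − 35097 = -37578

-37578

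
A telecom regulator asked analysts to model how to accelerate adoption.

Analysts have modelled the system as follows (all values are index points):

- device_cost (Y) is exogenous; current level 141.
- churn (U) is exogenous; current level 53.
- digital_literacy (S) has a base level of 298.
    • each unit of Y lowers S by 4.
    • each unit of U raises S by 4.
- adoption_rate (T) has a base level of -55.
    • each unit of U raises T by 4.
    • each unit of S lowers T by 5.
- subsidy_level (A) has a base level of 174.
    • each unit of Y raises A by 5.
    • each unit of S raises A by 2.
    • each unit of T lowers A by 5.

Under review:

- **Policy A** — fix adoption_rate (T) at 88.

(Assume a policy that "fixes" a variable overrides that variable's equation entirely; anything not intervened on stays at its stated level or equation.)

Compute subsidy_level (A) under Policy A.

Policy A (T := 88):
  Y = 141
  U = 53
  S = 298 − 4·141 + 4·53 = -54
  T = 88
  A = 174 + 5·141 + 2·(-54) − 5·88 = 331

331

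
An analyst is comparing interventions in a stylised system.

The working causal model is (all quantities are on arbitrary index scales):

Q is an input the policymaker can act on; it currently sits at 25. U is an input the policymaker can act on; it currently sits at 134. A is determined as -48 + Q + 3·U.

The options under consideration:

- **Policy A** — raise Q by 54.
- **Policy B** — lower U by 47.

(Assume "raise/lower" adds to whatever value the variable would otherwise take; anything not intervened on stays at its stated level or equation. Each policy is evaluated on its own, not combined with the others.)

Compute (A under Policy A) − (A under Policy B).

195

Policy A (Q + 54):
  Q = 25 + 54 = 79
  U = 134
  A = -48 + 79 + 3·134 = 433
Policy B (U − 47):
  Q = 25
  U = 134 − 47 = 87
  A = -48 + 25 + 3·87 = 238
A: 433 − 238 = 195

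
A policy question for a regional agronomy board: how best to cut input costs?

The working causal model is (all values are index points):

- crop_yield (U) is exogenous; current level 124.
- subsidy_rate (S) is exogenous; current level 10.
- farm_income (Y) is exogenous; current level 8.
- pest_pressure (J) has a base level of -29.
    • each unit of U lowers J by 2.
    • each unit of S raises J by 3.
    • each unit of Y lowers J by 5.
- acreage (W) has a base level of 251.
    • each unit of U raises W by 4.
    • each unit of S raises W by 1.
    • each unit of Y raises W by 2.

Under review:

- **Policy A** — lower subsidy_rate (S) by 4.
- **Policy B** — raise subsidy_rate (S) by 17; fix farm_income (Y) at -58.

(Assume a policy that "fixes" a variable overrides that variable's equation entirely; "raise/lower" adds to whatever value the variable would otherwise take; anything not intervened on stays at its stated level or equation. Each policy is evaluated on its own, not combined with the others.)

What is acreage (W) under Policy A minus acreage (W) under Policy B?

Policy A (S − 4):
  U = 124
  S = 10 − 4 = 6
  Y = 8
  W = 251 + 4·124 + 6 + 2·8 = 769
Policy B (S + 17, Y := -58):
  U = 124
  S = 10 + 17 = 27
  Y = -58
  W = 251 + 4·124 + 27 + 2·(-58) = 658
W: 769 − 658 = 111

111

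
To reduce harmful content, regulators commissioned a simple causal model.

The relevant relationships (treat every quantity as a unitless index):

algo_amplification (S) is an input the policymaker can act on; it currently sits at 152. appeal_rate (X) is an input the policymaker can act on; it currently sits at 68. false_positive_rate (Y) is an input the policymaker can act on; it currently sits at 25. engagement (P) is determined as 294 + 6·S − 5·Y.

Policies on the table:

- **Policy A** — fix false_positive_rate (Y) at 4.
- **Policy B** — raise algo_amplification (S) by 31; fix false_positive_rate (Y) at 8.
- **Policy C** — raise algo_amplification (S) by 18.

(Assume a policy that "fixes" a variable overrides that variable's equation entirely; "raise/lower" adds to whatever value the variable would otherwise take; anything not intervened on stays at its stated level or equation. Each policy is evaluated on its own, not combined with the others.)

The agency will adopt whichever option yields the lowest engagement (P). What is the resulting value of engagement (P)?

Policy A (Y := 4):
  S = 152
  Y = 4
  P = 294 + 6·152 − 5·4 = 1186
Policy B (S + 31, Y := 8):
  S = 152 + 31 = 183
  Y = 8
  P = 294 + 6·183 − 5·8 = 1352
Policy C (S + 18):
  S = 152 + 18 = 170
  Y = 25
  P = 294 + 6·170 − 5·25 = 1189
Comparing — Policy A: P=1186, Policy B: P=1352, Policy C: P=1189. Lowest is 1186 (Policy A).

1186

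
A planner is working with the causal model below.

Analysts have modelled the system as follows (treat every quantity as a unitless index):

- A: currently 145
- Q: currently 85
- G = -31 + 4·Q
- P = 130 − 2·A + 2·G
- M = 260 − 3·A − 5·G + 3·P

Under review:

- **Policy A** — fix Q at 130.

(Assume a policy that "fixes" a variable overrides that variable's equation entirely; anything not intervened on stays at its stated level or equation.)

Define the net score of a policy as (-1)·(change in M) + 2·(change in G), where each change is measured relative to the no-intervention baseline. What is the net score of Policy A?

180

Baseline:
  A = 145
  Q = 85
  G = -31 + 4·85 = 309
  P = 130 − 2·145 + 2·309 = 458
  M = 260 − 3·145 − 5·309 + 3·458 = -346
Policy A (Q := 130):
  A = 145
  Q = 130
  G = -31 + 4·130 = 489
  P = 130 − 2·145 + 2·489 = 818
  M = 260 − 3·145 − 5·489 + 3·818 = -166
ΔM = -166 − (-346) = 180; ΔG = 489 − 309 = 180
Score = (-1)·180 + 2·180 = 180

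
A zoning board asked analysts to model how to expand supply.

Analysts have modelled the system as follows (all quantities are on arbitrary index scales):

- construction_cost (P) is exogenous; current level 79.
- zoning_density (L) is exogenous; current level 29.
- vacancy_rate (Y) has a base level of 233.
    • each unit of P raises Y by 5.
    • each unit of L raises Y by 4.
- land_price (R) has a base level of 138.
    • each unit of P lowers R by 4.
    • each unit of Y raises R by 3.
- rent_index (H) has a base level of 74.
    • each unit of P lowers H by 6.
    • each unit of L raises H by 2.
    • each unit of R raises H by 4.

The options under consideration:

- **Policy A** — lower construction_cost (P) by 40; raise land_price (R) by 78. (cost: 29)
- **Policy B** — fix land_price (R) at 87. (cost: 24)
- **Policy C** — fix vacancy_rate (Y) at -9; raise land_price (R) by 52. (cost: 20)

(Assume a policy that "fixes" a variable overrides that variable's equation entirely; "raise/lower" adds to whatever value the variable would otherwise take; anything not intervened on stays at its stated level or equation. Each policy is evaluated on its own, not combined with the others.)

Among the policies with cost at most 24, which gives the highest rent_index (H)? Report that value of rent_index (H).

6

Policy B (R := 87):
  P = 79
  L = 29
  Y = 233 + 5·79 + 4·29 = 744
  R = 87
  H = 74 − 6·79 + 2·29 + 4·87 = 6
Policy C (Y := -9, R + 52):
  P = 79
  L = 29
  Y = -9
  R = 138 − 4·79 + 3·(-9) (+52 from intervention) = -153
  H = 74 − 6·79 + 2·29 + 4·(-153) = -954
Comparing — Policy B: H=6, Policy C: H=-954. Highest is 6 (Policy B).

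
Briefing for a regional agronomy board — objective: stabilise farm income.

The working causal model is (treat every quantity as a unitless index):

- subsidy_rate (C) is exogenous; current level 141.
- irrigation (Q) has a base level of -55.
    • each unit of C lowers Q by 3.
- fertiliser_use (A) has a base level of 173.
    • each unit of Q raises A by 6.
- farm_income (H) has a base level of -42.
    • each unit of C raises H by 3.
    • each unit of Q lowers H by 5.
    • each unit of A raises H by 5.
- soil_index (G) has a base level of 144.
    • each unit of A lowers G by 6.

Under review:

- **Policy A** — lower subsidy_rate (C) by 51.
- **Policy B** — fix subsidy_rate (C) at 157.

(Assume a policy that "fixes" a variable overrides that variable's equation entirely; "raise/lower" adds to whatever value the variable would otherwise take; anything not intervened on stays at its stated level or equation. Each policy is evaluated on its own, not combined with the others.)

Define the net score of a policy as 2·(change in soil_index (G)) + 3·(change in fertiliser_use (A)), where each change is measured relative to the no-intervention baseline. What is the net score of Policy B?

Baseline:
  C = 141
  Q = -55 − 3·141 = -478
  A = 173 + 6·(-478) = -2695
  G = 144 − 6·(-2695) = 16314
Policy B (C := 157):
  C = 157
  Q = -55 − 3·157 = -526
  A = 173 + 6·(-526) = -2983
  G = 144 − 6·(-2983) = 18042
ΔG = 18042 − 16314 = 1728; ΔA = -2983 − (-2695) = -288
Score = 2·1728 + 3·(-288) = 2592

2592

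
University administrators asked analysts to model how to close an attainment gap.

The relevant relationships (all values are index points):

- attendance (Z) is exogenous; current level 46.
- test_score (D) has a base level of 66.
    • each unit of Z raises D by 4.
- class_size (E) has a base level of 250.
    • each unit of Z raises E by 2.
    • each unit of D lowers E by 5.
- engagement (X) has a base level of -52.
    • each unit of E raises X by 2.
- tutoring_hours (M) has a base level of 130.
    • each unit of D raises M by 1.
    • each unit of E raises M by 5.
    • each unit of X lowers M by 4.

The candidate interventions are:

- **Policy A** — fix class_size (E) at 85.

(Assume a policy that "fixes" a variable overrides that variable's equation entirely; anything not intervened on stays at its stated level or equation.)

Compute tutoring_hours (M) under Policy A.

Policy A (E := 85):
  Z = 46
  D = 66 + 4·46 = 250
  E = 85
  X = -52 + 2·85 = 118
  M = 130 + 250 + 5·85 − 4·118 = 333

333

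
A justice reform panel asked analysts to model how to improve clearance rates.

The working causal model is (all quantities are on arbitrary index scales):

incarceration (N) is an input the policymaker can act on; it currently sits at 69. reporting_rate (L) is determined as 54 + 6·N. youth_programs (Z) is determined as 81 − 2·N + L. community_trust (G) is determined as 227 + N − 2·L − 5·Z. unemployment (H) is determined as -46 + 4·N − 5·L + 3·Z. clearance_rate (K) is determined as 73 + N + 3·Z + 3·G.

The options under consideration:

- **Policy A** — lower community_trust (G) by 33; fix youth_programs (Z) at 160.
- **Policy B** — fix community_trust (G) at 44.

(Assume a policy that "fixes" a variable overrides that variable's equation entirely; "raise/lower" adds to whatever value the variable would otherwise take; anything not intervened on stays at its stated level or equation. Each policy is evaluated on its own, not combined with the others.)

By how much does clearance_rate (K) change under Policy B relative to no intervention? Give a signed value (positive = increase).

8217

Baseline:
  N = 69
  L = 54 + 6·69 = 468
  Z = 81 − 2·69 + 468 = 411
  G = 227 + 69 − 2·468 − 5·411 = -2695
  K = 73 + 69 + 3·411 + 3·(-2695) = -6710
Policy B (G := 44):
  N = 69
  L = 54 + 6·69 = 468
  Z = 81 − 2·69 + 468 = 411
  G = 44
  K = 73 + 69 + 3·411 + 3·44 = 1507
Change in K: 1507 − (-6710) = 8217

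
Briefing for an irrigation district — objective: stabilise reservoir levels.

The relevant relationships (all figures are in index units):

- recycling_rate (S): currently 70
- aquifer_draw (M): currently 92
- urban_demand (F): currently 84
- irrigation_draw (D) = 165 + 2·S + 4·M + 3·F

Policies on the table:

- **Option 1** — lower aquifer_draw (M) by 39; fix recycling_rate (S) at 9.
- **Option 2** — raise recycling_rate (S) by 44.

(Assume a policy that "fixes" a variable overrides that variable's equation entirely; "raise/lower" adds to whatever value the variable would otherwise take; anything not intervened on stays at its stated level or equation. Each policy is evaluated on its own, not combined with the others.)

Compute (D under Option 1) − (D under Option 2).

Option 1 (M − 39, S := 9):
  S = 9
  M = 92 − 39 = 53
  F = 84
  D = 165 + 2·9 + 4·53 + 3·84 = 647
Option 2 (S + 44):
  S = 70 + 44 = 114
  M = 92
  F = 84
  D = 165 + 2·114 + 4·92 + 3·84 = 1013
D: 647 − 1013 = -366

-366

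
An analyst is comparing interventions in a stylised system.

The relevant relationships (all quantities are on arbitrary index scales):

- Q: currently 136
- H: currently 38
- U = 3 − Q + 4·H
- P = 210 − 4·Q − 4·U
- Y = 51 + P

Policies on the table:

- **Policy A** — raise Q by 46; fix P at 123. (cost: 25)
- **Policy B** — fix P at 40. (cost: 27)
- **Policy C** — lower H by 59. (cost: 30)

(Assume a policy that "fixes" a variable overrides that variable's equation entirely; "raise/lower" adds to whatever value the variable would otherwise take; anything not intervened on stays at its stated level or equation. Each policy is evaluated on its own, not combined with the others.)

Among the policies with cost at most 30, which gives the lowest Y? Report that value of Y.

Policy A (Q + 46, P := 123):
  Q = 136 + 46 = 182
  H = 38
  U = 3 − 182 + 4·38 = -27
  P = 123
  Y = 51 + 123 = 174
Policy B (P := 40):
  Q = 136
  H = 38
  U = 3 − 136 + 4·38 = 19
  P = 40
  Y = 51 + 40 = 91
Policy C (H − 59):
  Q = 136
  H = 38 − 59 = -21
  U = 3 − 136 + 4·(-21) = -217
  P = 210 − 4·136 − 4·(-217) = 534
  Y = 51 + 534 = 585
Comparing — Policy A: Y=174, Policy B: Y=91, Policy C: Y=585. Lowest is 91 (Policy B).

91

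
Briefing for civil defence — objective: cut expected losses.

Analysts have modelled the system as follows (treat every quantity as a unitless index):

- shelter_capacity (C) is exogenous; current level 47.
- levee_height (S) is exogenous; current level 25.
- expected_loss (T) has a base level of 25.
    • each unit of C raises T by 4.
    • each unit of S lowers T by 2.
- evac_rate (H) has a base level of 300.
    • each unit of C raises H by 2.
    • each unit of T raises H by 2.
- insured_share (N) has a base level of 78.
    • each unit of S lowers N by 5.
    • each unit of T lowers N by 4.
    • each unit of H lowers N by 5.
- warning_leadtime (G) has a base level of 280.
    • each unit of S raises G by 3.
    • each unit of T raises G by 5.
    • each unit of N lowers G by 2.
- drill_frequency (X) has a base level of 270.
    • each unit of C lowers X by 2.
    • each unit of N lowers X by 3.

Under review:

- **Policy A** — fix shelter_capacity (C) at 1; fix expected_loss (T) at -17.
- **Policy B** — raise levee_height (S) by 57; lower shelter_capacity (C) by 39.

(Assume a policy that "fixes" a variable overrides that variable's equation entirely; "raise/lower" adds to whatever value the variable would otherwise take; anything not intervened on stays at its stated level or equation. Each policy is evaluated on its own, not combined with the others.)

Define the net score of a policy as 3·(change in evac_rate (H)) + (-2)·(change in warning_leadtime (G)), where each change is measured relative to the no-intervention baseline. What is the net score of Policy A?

Baseline:
  C = 47
  S = 25
  T = 25 + 4·47 − 2·25 = 163
  H = 300 + 2·47 + 2·163 = 720
  N = 78 − 5·25 − 4·163 − 5·720 = -4299
  G = 280 + 3·25 + 5·163 − 2·(-4299) = 9768
Policy A (C := 1, T := -17):
  C = 1
  S = 25
  T = -17
  H = 300 + 2·1 + 2·(-17) = 268
  N = 78 − 5·25 − 4·(-17) − 5·268 = -1319
  G = 280 + 3·25 + 5·(-17) − 2·(-1319) = 2908
ΔH = 268 − 720 = -452; ΔG = 2908 − 9768 = -6860
Score = 3·(-452) + (-2)·(-6860) = 12364

12364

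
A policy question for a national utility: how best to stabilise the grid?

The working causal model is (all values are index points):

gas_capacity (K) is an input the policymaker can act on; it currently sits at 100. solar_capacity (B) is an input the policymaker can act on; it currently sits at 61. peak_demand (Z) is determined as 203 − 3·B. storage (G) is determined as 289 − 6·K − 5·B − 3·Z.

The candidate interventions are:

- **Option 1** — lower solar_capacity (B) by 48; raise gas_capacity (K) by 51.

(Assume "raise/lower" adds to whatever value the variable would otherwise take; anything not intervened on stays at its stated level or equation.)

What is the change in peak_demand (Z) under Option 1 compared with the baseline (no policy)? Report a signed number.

144

Baseline:
  B = 61
  Z = 203 − 3·61 = 20
Option 1 (B − 48, K + 51):
  B = 61 − 48 = 13
  Z = 203 − 3·13 = 164
Change in Z: 164 − 20 = 144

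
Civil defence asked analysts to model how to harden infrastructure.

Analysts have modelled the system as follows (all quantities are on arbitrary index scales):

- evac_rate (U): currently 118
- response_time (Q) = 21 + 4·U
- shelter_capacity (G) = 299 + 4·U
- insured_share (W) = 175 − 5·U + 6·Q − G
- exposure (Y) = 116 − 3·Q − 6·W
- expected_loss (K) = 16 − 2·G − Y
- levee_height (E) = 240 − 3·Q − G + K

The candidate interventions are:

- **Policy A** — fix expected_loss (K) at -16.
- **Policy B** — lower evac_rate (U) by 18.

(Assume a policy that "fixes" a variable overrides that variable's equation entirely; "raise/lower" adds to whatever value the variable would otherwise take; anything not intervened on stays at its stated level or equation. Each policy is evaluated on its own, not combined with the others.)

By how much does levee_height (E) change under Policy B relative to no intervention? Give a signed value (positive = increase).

-1404

Baseline:
  U = 118
  Q = 21 + 4·118 = 493
  G = 299 + 4·118 = 771
  W = 175 − 5·118 + 6·493 − 771 = 1772
  Y = 116 − 3·493 − 6·1772 = -11995
  K = 16 − 2·771 − (-11995) = 10469
  E = 240 − 3·493 − 771 + 10469 = 8459
Policy B (U − 18):
  U = 118 − 18 = 100
  Q = 21 + 4·100 = 421
  G = 299 + 4·100 = 699
  W = 175 − 5·100 + 6·421 − 699 = 1502
  Y = 116 − 3·421 − 6·1502 = -10159
  K = 16 − 2·699 − (-10159) = 8777
  E = 240 − 3·421 − 699 + 8777 = 7055
Change in E: 7055 − 8459 = -1404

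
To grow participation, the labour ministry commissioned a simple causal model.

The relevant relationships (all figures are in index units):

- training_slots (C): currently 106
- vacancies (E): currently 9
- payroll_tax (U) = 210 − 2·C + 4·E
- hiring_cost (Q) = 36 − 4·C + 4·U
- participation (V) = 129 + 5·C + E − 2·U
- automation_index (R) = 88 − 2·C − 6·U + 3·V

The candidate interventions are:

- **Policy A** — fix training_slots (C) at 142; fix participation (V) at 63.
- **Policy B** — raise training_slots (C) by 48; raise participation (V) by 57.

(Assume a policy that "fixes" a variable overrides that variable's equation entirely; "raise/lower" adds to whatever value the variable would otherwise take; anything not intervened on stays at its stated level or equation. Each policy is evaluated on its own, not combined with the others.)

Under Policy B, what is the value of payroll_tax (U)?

Policy B (C + 48, V + 57):
  C = 106 + 48 = 154
  E = 9
  U = 210 − 2·154 + 4·9 = -62

-62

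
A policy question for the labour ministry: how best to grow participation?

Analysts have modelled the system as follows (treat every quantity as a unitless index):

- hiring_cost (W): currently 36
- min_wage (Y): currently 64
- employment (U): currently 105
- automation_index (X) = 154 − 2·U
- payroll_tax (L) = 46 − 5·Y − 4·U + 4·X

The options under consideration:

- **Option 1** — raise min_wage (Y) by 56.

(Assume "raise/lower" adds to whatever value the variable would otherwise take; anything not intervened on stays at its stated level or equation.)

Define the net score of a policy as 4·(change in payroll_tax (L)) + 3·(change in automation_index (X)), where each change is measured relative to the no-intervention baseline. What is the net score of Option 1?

Baseline:
  Y = 64
  U = 105
  X = 154 − 2·105 = -56
  L = 46 − 5·64 − 4·105 + 4·(-56) = -918
Option 1 (Y + 56):
  Y = 64 + 56 = 120
  U = 105
  X = 154 − 2·105 = -56
  L = 46 − 5·120 − 4·105 + 4·(-56) = -1198
ΔL = -1198 − (-918) = -280; ΔX = -56 − (-56) = 0
Score = 4·(-280) + 3·0 = -1120

-1120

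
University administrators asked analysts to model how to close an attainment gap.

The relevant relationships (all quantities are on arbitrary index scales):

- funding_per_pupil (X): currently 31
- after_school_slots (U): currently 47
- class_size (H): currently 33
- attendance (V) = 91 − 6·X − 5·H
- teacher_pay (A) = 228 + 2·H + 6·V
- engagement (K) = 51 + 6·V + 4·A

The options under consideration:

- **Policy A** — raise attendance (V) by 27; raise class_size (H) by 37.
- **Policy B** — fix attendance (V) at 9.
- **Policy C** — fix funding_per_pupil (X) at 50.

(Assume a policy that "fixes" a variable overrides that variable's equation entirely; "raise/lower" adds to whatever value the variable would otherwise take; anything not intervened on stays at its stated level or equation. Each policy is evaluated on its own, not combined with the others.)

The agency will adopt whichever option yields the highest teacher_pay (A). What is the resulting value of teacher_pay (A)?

Policy A (V + 27, H + 37):
  X = 31
  H = 33 + 37 = 70
  V = 91 − 6·31 − 5·70 (+27 from intervention) = -418
  A = 228 + 2·70 + 6·(-418) = -2140
Policy B (V := 9):
  X = 31
  H = 33
  V = 9
  A = 228 + 2·33 + 6·9 = 348
Policy C (X := 50):
  X = 50
  H = 33
  V = 91 − 6·50 − 5·33 = -374
  A = 228 + 2·33 + 6·(-374) = -1950
Comparing — Policy A: A=-2140, Policy B: A=348, Policy C: A=-1950. Highest is 348 (Policy B).

348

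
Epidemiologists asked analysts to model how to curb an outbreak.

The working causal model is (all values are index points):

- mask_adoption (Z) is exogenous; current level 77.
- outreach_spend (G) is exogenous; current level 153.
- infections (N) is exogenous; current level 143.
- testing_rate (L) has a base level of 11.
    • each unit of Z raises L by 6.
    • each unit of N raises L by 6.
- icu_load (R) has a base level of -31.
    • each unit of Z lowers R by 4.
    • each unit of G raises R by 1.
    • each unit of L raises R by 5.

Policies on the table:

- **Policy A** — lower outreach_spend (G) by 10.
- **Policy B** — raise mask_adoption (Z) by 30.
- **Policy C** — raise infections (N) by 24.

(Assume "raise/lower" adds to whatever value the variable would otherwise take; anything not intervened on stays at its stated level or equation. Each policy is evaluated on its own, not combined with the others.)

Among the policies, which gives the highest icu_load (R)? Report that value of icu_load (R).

7249

Policy A (G − 10):
  Z = 77
  G = 153 − 10 = 143
  N = 143
  L = 11 + 6·77 + 6·143 = 1331
  R = -31 − 4·77 + 143 + 5·1331 = 6459
Policy B (Z + 30):
  Z = 77 + 30 = 107
  G = 153
  N = 143
  L = 11 + 6·107 + 6·143 = 1511
  R = -31 − 4·107 + 153 + 5·1511 = 7249
Policy C (N + 24):
  Z = 77
  G = 153
  N = 143 + 24 = 167
  L = 11 + 6·77 + 6·167 = 1475
  R = -31 − 4·77 + 153 + 5·1475 = 7189
Comparing — Policy A: R=6459, Policy B: R=7249, Policy C: R=7189. Highest is 7249 (Policy B).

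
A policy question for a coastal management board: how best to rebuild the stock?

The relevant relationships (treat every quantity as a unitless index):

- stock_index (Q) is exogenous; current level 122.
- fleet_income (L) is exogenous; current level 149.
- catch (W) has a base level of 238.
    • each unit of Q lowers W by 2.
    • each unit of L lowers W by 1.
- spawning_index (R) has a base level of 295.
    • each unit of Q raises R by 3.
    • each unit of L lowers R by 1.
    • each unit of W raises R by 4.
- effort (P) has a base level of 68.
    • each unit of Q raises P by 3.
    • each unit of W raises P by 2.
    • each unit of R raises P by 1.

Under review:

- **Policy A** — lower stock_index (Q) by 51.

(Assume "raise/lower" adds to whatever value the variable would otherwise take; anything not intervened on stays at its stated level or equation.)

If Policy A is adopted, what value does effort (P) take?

Policy A (Q − 51):
  Q = 122 − 51 = 71
  L = 149
  W = 238 − 2·71 − 149 = -53
  R = 295 + 3·71 − 149 + 4·(-53) = 147
  P = 68 + 3·71 + 2·(-53) + 147 = 322

322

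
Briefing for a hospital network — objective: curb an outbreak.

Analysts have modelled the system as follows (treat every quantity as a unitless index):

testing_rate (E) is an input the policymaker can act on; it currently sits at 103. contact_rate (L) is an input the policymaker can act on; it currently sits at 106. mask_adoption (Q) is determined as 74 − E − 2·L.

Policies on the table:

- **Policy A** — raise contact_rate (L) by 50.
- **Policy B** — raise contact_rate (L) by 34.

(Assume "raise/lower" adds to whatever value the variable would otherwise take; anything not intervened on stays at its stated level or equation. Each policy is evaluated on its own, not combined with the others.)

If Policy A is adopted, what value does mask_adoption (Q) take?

-341

Policy A (L + 50):
  E = 103
  L = 106 + 50 = 156
  Q = 74 − 103 − 2·156 = -341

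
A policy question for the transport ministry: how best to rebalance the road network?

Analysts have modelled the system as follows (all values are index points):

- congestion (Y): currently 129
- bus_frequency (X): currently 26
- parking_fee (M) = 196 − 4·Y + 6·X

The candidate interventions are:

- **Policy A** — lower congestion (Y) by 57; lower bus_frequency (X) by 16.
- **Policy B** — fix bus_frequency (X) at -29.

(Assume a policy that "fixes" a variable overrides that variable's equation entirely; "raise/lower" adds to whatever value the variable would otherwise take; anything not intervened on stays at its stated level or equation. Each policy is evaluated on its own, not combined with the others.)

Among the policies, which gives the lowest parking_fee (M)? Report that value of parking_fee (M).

-494

Policy A (Y − 57, X − 16):
  Y = 129 − 57 = 72
  X = 26 − 16 = 10
  M = 196 − 4·72 + 6·10 = -32
Policy B (X := -29):
  Y = 129
  X = -29
  M = 196 − 4·129 + 6·(-29) = -494
Comparing — Policy A: M=-32, Policy B: M=-494. Lowest is -494 (Policy B).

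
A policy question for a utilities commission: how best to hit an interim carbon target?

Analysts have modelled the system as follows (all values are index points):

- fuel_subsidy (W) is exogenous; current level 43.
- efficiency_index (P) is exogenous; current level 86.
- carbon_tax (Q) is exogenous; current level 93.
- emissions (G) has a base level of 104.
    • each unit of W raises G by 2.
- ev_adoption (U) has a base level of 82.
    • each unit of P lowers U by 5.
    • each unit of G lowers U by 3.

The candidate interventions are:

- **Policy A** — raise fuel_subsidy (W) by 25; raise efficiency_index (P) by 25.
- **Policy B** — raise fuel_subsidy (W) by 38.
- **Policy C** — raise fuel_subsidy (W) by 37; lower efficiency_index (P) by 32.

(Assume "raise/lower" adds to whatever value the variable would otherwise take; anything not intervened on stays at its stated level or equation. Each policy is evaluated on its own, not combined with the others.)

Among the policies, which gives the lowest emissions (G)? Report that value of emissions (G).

240

Policy A (W + 25, P + 25):
  W = 43 + 25 = 68
  G = 104 + 2·68 = 240
Policy B (W + 38):
  W = 43 + 38 = 81
  G = 104 + 2·81 = 266
Policy C (W + 37, P − 32):
  W = 43 + 37 = 80
  G = 104 + 2·80 = 264
Comparing — Policy A: G=240, Policy B: G=266, Policy C: G=264. Lowest is 240 (Policy A).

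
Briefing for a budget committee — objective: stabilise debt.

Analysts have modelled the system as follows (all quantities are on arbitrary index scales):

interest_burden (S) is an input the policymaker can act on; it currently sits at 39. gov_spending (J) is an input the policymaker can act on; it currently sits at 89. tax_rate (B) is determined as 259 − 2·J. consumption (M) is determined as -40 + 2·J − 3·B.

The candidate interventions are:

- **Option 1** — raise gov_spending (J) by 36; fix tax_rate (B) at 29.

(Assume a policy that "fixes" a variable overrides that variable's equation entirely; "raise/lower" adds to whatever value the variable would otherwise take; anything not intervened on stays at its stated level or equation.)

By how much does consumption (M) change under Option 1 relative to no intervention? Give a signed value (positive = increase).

Baseline:
  J = 89
  B = 259 − 2·89 = 81
  M = -40 + 2·89 − 3·81 = -105
Option 1 (J + 36, B := 29):
  J = 89 + 36 = 125
  B = 29
  M = -40 + 2·125 − 3·29 = 123
Change in M: 123 − (-105) = 228

228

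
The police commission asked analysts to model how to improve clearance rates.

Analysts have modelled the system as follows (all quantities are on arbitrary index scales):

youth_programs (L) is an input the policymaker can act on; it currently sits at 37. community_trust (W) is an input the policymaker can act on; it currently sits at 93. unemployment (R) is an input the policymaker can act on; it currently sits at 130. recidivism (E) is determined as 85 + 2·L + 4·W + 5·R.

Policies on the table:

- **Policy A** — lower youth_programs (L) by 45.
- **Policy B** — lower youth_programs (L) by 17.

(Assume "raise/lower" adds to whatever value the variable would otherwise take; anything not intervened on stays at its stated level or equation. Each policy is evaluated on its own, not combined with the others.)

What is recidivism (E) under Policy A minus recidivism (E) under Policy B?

-56

Policy A (L − 45):
  L = 37 − 45 = -8
  W = 93
  R = 130
  E = 85 + 2·(-8) + 4·93 + 5·130 = 1091
Policy B (L − 17):
  L = 37 − 17 = 20
  W = 93
  R = 130
  E = 85 + 2·20 + 4·93 + 5·130 = 1147
E: 1091 − 1147 = -56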